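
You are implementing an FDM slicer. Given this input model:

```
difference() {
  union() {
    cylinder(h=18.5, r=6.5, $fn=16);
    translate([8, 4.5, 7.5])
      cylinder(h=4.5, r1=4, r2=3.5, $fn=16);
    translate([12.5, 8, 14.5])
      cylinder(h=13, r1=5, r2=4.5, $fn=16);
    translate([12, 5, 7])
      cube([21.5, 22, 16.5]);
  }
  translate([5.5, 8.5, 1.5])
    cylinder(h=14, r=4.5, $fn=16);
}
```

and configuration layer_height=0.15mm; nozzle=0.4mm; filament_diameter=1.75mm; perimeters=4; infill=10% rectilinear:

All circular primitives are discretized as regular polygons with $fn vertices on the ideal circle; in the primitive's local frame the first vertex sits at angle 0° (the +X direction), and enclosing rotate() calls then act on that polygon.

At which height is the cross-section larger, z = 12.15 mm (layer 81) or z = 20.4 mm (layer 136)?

layer 81 (z = 12.15 mm)

Layer 81 (z = 12.15): the r=6.5 cylinder gives a regular 16-gon of circumradius 6.5 (constant along its height) (area = (16/2)·6.500²·sin(360°/16) = 129.35 mm²); the cone at (8, 4.5) is not intersected at this z (z outside [7.5, 12]); the cone at (12.5, 8) does not reach this height (z outside [14.5, 27.5]); the cube at (12, 5) (footprint 21.5×22) is included at this height (area 473.00 mm²); Taking the union: the 2 present regions are separate (no shared area or edge), so areas and boundary lengths simply add and each stays a separate island — area = 602.35 mm²; the r=4.5 cylinder at (5.5, 8.5) gives a regular 16-gon of circumradius 4.5 (constant along its height) (area = (16/2)·4.500²·sin(360°/16) = 61.99 mm²); Subtracting the remaining from the first: starting from the result so far (602.35 mm²), the r=4.5 cylinder at (5.5, 8.5) partially overlaps it — only the 1.93 mm² overlap (of its 61.99 mm²) is removed, clipping the outline — area = 600.42 mm². So its area = 600.42 mm². Layer 136 (z = 20.4): the cylinder is not intersected at this z (z outside [0, 18.5]); the cone at (8, 4.5) is not intersected at this z (z outside [7.5, 12]); the cone at (12.5, 8) (r1=5→r2=4.5) has section circumradius 4.773 here — a regular 16-gon (area = (16/2)·4.773²·sin(360°/16) = 69.75 mm²); the cube at (12, 5) is present — its section is the full 21.5×22 rectangle (area 473.00 mm²); Merging all regions: the regions partially overlap — summed areas 542.75 mm² minus the doubly-counted overlap 34.40 mm² gives 508.35 mm² — area = 508.35 mm²; the cylinder at (5.5, 8.5) does not reach this height (z outside [1.5, 15.5]); Subtracting the remaining from the first: none of the subtracted shapes is present at this height, so the result so far is unchanged — area = 508.35 mm². So its area = 508.35 mm². Layer 81 is larger (600.42 vs 508.35 mm²).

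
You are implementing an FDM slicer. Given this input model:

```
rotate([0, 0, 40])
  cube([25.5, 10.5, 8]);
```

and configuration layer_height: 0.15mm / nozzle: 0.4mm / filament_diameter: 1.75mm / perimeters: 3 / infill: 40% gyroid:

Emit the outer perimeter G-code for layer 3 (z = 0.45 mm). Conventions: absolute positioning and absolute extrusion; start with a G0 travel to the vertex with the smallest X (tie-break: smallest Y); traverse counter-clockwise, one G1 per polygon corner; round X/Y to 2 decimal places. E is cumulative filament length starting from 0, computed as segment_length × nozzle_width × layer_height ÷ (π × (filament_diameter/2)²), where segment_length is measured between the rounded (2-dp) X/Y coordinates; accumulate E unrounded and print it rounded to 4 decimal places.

At z = 0.45 mm: the cube is present — its section is the full 25.5×10.5 rectangle; (whole slice rotated 40° about Z — lengths, areas and connectivity unchanged). The outline is a single polygon with 4 vertices. Extrusion per mm of travel: 0.4 × 0.15 / (π × 0.875²) = 0.024945. Accumulating E over each segment gives final E = 1.7957.

G0 X-6.75 Y8.04 Z0.45
G1 X0.00 Y0.00 E0.2619
G1 X19.53 Y16.39 E0.8979
G1 X12.78 Y24.43 E1.1597
G1 X-6.75 Y8.04 E1.7957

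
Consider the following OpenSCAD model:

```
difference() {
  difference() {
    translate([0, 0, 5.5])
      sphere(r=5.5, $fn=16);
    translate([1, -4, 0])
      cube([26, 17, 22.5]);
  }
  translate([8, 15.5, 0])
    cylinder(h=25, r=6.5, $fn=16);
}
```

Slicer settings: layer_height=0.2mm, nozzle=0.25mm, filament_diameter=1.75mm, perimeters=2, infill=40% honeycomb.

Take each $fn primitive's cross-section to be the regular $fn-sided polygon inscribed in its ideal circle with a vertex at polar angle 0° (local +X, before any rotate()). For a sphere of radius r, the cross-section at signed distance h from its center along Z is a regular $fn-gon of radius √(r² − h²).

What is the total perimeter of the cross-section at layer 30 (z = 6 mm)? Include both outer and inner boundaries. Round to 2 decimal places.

At z = 6 mm: the r=5.5 sphere slices to a regular 16-gon of circumradius 5.477 (√(r²−h²) with h=0.5 from center) (perimeter = 2·16·5.477·sin(180°/16) = 34.19 mm); the cube at (1, -4) (footprint 26×17) is included at this height (perimeter 86.00 mm); After the difference (first − rest): starting from the r=5.5 sphere, the 26×17 cube at (1, -4) partially overlaps it — only the 33.04 mm² overlap (of its 442.00 mm²) is removed, clipping the outline — boundary = 34.12 mm; the r=6.5 cylinder at (8, 15.5) contributes a regular 16-gon of circumradius 6.5 (perimeter = 2·16·6.500·sin(180°/16) = 40.58 mm); Taking the first minus the rest: starting from the result so far, the r=6.5 cylinder at (8, 15.5) misses the remaining region (no effect) — boundary = 34.12 mm. Overall, the cross-section is a single solid region. Total boundary length (outer) = 34.12 mm.

34.12 mm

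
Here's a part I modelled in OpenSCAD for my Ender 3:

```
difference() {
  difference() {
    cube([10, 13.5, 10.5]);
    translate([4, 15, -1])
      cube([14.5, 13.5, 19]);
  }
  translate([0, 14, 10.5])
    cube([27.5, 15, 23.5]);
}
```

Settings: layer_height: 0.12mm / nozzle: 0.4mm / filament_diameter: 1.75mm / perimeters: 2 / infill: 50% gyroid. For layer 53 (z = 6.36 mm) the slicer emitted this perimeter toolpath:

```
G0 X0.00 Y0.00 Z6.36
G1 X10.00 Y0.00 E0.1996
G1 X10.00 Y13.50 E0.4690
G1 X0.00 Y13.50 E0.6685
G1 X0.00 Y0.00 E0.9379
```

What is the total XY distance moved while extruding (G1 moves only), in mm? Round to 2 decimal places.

Sum the Euclidean lengths of each G1 segment: total = 47.00 mm.

47.00 mm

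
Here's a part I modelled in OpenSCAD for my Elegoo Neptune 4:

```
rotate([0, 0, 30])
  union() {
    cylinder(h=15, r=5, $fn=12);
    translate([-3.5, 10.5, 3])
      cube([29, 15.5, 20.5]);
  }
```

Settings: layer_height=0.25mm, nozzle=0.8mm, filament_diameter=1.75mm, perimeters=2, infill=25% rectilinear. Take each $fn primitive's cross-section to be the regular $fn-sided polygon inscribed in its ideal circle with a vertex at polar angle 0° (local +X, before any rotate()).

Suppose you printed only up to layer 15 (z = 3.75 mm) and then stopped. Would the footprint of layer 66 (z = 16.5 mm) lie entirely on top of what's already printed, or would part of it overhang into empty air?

entirely on top

Compare the two slices. At z = 3.75: the r=5 cylinder gives a regular 12-gon of circumradius 5 (constant along its height) (area = (12/2)·5.000²·sin(360°/12) = 75.00 mm²); the 29×15.5 cube at (-3.5, 10.5) contributes its full rectangle (area 449.50 mm²); Taking the union: the 2 present regions are separate (no shared area or edge), so areas and boundary lengths simply add and each stays a separate island — area = 524.50 mm²; (whole slice rotated 30° about Z — lengths, areas and connectivity unchanged). At z = 16.5: the cylinder does not reach this height (z outside [0, 15]); the cube at (-3.5, 10.5) is present — its section is the full 29×15.5 rectangle (area 449.50 mm²); Taking the union: only the 29×15.5 cube at (-3.5, 10.5) is present, so the union is just that shape — area = 449.50 mm²; (whole slice rotated 30° about Z — lengths, areas and connectivity unchanged). Checking containment: the cross-section at z = 16.5 is a subset of the cross-section at z = 3.75.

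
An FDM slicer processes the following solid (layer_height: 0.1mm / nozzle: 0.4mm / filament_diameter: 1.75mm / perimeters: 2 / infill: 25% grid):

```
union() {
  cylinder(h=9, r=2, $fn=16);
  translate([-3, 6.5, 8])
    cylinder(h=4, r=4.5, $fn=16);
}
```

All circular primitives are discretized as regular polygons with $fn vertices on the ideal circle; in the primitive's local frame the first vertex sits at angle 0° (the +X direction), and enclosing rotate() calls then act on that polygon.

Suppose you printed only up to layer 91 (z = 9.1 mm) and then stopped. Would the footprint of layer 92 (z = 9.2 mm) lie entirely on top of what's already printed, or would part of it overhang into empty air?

entirely on top

Compare the two slices. At z = 9.1: the cylinder does not reach this height (z outside [0, 9]); the r=4.5 cylinder at (-3, 6.5) gives a regular 16-gon of circumradius 4.5 (constant along its height) (area = (16/2)·4.500²·sin(360°/16) = 61.99 mm²); Taking the union: only the r=4.5 cylinder at (-3, 6.5) is present, so the union is just that shape — area = 61.99 mm². At z = 9.2: the cylinder is absent (z outside [0, 9]); the cylinder at (-3, 6.5): section is a regular 16-gon, circumradius r=4.5 (area = (16/2)·4.500²·sin(360°/16) = 61.99 mm²); Combining (union): only the r=4.5 cylinder at (-3, 6.5) is present, so the union is just that shape — area = 61.99 mm². Checking containment: the cross-section at z = 9.2 is a subset of the cross-section at z = 9.1.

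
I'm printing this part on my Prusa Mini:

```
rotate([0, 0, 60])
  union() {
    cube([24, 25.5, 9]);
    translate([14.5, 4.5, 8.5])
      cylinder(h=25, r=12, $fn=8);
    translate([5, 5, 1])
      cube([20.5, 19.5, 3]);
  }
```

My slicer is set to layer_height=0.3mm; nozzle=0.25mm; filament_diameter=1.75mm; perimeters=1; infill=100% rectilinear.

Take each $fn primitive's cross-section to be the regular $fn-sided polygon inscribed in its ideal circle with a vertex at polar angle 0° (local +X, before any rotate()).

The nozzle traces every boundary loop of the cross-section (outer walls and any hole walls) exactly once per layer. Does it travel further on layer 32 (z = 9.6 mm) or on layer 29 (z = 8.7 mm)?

layer 29 (z = 8.7 mm)

Layer 32 (z = 9.6): the cube does not reach this height (z outside [0, 9]); the r=12 cylinder at (14.5, 4.5) gives a regular 8-gon of circumradius 12 (constant along its height) (perimeter = 2·8·12.000·sin(180°/8) = 73.48 mm); the cube at (5, 5) is not intersected at this z (z outside [1, 4]); Merging all regions: only the r=12 cylinder at (14.5, 4.5) is present, so the union is just that shape — boundary = 73.48 mm; (rotated 60° about Z; rotation is an isometry so areas/perimeters/island counts are preserved). So its perimeter = 73.48 mm. Layer 29 (z = 8.7): the cube (footprint 24×25.5) is included at this height (perimeter 99.00 mm); the cylinder at (14.5, 4.5): section is a regular 8-gon, circumradius r=12 (perimeter = 2·8·12.000·sin(180°/8) = 73.48 mm); the cube at (5, 5) is not intersected at this z (z outside [1, 4]); Combining (union): the regions partially overlap (shared area 288.66 mm²), so the edge portions inside another operand are dropped and the merged outline is re-measured after clipping — boundary = 107.23 mm; (rotated 60° about Z; rotation is an isometry so areas/perimeters/island counts are preserved). So its perimeter = 107.23 mm. Layer 29 is larger (107.23 vs 73.48 mm).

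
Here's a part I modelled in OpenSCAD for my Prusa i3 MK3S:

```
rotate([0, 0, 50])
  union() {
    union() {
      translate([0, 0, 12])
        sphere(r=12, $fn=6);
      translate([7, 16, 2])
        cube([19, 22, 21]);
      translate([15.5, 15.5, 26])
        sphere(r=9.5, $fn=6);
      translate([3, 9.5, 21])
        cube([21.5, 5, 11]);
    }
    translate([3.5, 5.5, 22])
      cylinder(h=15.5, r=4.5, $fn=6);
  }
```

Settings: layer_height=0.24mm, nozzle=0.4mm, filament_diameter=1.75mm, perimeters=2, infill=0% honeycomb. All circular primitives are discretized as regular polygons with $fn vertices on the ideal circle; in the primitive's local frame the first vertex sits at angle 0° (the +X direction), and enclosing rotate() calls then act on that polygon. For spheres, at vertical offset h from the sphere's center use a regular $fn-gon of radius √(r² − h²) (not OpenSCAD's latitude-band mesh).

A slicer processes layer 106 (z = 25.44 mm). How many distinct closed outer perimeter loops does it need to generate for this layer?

2

At z = 25.44 mm: the sphere does not reach this height (|z−center|=13.440 > r=12); the cube at (7, 16) is absent (z outside [2, 23]); the sphere at (15.5, 15.5): section is a regular 6-gon, circumradius = √(r²−h²) = √(9.5²−0.56²) = 9.483; the 21.5×5 cube at (3, 9.5) contributes its full rectangle; Taking the union: the regions partially overlap (shared area 74.63 mm²), so overlapping operands fuse into one piece — 1 connected region; the cylinder at (3.5, 5.5): section is a regular 6-gon, circumradius r=4.5; Taking the union: the 2 present regions are separate (no shared area or edge), so areas and boundary lengths simply add and each stays a separate island — 2 connected regions; (rotated 50° about Z; rotation is an isometry so areas/perimeters/island counts are preserved). The result has 2 disconnected regions.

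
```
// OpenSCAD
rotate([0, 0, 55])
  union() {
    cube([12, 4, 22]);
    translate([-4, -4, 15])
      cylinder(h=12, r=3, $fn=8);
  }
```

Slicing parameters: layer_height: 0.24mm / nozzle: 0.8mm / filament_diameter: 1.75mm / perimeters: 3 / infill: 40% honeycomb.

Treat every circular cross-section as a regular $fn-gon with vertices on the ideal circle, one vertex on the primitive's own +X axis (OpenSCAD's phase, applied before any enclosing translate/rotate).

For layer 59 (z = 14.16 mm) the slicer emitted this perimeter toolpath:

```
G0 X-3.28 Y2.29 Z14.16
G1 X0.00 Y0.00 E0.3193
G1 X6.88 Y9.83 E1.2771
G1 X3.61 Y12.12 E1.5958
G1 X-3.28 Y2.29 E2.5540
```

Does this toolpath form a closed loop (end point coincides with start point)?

Start point (G0): (-3.28, 2.29). End point (last G1): the path returns to the start — closed.

yes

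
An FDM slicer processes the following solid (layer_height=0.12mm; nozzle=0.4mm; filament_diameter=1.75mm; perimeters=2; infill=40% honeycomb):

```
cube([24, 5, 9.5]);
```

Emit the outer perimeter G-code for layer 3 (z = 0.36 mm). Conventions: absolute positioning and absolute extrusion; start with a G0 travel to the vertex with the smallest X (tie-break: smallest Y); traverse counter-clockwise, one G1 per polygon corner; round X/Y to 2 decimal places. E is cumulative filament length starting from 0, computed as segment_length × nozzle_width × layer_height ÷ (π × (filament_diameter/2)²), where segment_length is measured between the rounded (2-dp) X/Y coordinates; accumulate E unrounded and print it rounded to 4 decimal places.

G0 X0.00 Y0.00 Z0.36
G1 X24.00 Y0.00 E0.4789
G1 X24.00 Y5.00 E0.5787
G1 X0.00 Y5.00 E1.0577
G1 X0.00 Y0.00 E1.1575

At z = 0.36 mm: the cube (footprint 24×5) is included at this height. The outline is a single polygon with 4 vertices. Extrusion per mm of travel: 0.4 × 0.12 / (π × 0.875²) = 0.019956. Accumulating E over each segment gives final E = 1.1575.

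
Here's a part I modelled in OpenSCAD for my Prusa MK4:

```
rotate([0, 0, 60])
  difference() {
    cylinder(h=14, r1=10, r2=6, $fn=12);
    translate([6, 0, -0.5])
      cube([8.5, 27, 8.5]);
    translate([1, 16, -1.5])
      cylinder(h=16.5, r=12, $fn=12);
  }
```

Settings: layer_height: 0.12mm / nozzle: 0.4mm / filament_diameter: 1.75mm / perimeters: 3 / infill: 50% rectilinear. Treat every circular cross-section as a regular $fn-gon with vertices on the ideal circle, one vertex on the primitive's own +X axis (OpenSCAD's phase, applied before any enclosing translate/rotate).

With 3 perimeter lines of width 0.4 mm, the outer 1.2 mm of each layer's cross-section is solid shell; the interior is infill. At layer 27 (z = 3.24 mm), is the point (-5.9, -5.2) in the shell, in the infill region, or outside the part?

shell

At z = 3.24 mm: the cone (r1=10→r2=6) has section circumradius 9.074 here — a regular 12-gon; the cube at (6, 0) (footprint 8.5×27) is included at this height; the cylinder at (1, 16): section is a regular 12-gon, circumradius r=12; After the difference (first − rest): starting from the cone, the 8.5×27 cube at (6, 0) partially overlaps it — only the 12.92 mm² overlap (of its 229.50 mm²) is removed, clipping the outline; the r=12 cylinder at (1, 16) partially overlaps it — only the 39.41 mm² overlap (of its 432.00 mm²) is removed, clipping the outline — 1 connected region; (rotated 60° about Z; rotation is an isometry so areas/perimeters/island counts are preserved). Overall, the cross-section is a single solid region. Undo the 60° rotation: the query point maps to (-7.453, 2.510) in the un-rotated model frame. The nearest boundary edge runs (-9.07, 0.00)→(-7.86, 4.54); distance from the point to it = 0.92 mm. The point is inside the cross-section, 0.92 mm from the nearest boundary — within the 1.2 mm shell band (3 × 0.4).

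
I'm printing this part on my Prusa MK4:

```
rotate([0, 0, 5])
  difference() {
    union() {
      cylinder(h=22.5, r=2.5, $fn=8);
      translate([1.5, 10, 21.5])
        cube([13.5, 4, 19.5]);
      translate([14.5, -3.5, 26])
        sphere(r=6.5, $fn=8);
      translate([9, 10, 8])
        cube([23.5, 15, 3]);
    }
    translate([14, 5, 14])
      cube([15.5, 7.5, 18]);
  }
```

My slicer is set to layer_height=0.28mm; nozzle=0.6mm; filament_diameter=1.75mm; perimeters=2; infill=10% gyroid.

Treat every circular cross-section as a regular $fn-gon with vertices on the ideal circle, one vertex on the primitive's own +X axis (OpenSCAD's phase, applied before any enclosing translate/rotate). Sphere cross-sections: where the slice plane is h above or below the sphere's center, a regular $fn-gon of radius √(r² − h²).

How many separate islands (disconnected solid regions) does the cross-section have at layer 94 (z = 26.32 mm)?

At z = 26.32 mm: the cylinder is absent (z outside [0, 22.5]); the cube at (1.5, 10) (footprint 13.5×4) is included at this height; the r=6.5 sphere at (14.5, -3.5) slices to a regular 8-gon of circumradius 6.492 (√(r²−h²) with h=0.32 from center); the cube at (9, 10) is not intersected at this z (z outside [8, 11]); Combining (union): the 2 present regions are separate (no shared area or edge), so areas and boundary lengths simply add and each stays a separate island — 2 connected regions; the 15.5×7.5 cube at (14, 5) contributes its full rectangle; Taking the first minus the rest: starting from the result so far, the 15.5×7.5 cube at (14, 5) partially overlaps it — only the 2.50 mm² overlap (of its 116.25 mm²) is removed, clipping the outline — 2 connected regions; (whole slice rotated 5° about Z — lengths, areas and connectivity unchanged). Overall, the cross-section has 2 separate islands. Island count = 2.

2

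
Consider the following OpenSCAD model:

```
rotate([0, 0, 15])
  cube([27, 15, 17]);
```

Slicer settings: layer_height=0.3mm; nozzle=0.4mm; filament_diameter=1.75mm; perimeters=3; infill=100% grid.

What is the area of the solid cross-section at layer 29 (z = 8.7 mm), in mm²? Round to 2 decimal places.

At z = 8.7 mm: the cube (footprint 27×15) is included at this height (area 405.00 mm²); (whole slice rotated 15° about Z — lengths, areas and connectivity unchanged). Overall, the cross-section is a single solid region. Net area = 405.00 mm².

405.00 mm²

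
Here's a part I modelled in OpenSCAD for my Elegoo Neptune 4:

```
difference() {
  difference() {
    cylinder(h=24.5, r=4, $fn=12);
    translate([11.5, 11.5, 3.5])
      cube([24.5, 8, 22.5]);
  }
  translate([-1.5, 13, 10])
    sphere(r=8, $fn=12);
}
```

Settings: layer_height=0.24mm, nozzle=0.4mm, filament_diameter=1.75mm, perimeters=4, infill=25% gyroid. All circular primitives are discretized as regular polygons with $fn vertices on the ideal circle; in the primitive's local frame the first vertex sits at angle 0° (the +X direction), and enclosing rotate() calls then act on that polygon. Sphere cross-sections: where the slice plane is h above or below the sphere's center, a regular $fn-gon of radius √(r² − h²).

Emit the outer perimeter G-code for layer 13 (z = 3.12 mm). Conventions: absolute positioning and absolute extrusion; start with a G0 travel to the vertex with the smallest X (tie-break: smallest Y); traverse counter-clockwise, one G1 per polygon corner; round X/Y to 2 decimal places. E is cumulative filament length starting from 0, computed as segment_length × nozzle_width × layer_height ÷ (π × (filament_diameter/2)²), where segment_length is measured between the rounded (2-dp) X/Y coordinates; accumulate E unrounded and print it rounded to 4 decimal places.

At z = 3.12 mm: the cylinder: section is a regular 12-gon, circumradius r=4; the cube at (11.5, 11.5) does not reach this height (z outside [3.5, 26]); Subtracting the remaining from the first: none of the subtracted shapes is present at this height, so the r=4 cylinder is unchanged — 1 connected region; the r=8 sphere at (-1.5, 13) contributes a regular 12-gon of circumradius √(8²−6.88²) = 4.082; Taking the first minus the rest: starting from the result so far, the r=8 sphere at (-1.5, 13) misses the remaining region (no effect) — 1 connected region. The outline is a single polygon with 12 vertices. Extrusion per mm of travel: 0.4 × 0.24 / (π × 0.875²) = 0.039912. Accumulating E over each segment gives final E = 0.9911.

G0 X-4.00 Y0.00 Z3.12
G1 X-3.46 Y-2.00 E0.0827
G1 X-2.00 Y-3.46 E0.1651
G1 X0.00 Y-4.00 E0.2478
G1 X2.00 Y-3.46 E0.3305
G1 X3.46 Y-2.00 E0.4129
G1 X4.00 Y0.00 E0.4955
G1 X3.46 Y2.00 E0.5782
G1 X2.00 Y3.46 E0.6606
G1 X0.00 Y4.00 E0.7433
G1 X-2.00 Y3.46 E0.8260
G1 X-3.46 Y2.00 E0.9084
G1 X-4.00 Y0.00 E0.9911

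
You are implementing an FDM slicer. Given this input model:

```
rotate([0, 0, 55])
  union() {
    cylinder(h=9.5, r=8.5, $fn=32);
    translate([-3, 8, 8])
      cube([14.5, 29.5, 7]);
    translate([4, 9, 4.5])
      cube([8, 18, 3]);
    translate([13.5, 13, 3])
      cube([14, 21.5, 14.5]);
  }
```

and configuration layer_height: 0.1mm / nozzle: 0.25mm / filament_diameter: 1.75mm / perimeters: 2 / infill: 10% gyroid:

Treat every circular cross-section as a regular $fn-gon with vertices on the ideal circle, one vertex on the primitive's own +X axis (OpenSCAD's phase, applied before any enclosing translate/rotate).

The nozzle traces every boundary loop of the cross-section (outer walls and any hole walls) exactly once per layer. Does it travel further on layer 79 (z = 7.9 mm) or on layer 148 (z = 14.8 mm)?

layer 148 (z = 14.8 mm)

Layer 79 (z = 7.9): the r=8.5 cylinder gives a regular 32-gon of circumradius 8.5 (constant along its height) (perimeter = 2·32·8.500·sin(180°/32) = 53.32 mm); the cube at (-3, 8) does not reach this height (z outside [8, 15]); the cube at (4, 9) is absent (z outside [4.5, 7.5]); the cube at (13.5, 13) is present — its section is the full 14×21.5 rectangle (perimeter 71.00 mm); Taking the union: the 2 present regions are separate (no shared area or edge), so areas and boundary lengths simply add and each stays a separate island — boundary = 124.32 mm; (rotated 55° about Z; rotation is an isometry so areas/perimeters/island counts are preserved). So its perimeter = 124.32 mm. Layer 148 (z = 14.8): the cylinder is absent (z outside [0, 9.5]); the cube at (-3, 8) (footprint 14.5×29.5) is included at this height (perimeter 88.00 mm); the cube at (4, 9) is not intersected at this z (z outside [4.5, 7.5]); the cube at (13.5, 13) (footprint 14×21.5) is included at this height (perimeter 71.00 mm); Combining (union): the 2 present regions are separate (no shared area or edge), so areas and boundary lengths simply add and each stays a separate island — boundary = 159.00 mm; (rotated 55° about Z; rotation is an isometry so areas/perimeters/island counts are preserved). So its perimeter = 159.00 mm. Layer 148 is larger (159.00 vs 124.32 mm).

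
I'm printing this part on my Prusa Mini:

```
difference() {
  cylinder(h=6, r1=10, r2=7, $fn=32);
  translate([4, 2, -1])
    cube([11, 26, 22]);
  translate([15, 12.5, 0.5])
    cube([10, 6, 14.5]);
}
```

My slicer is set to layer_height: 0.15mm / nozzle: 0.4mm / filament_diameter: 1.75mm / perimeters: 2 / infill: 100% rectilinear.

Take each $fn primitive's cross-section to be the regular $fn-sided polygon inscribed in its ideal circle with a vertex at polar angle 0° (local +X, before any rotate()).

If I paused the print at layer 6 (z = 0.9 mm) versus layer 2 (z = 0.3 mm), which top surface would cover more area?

layer 2 (z = 0.3 mm)

Layer 6 (z = 0.9): the cone contributes a regular 32-gon of circumradius 9.550 (interpolated between r1=10 and r2=7 at t=0.150) (area = (32/2)·9.550²·sin(360°/32) = 284.68 mm²); the 11×26 cube at (4, 2) contributes its full rectangle (area 286.00 mm²); the cube at (15, 12.5) (footprint 10×6) is included at this height (area 60.00 mm²); After the difference (first − rest): starting from the cone (284.68 mm²), the 11×26 cube at (4, 2) partially overlaps it — only the 23.34 mm² overlap (of its 286.00 mm²) is removed, clipping the outline; the 10×6 cube at (15, 12.5) misses the remaining region (no effect) — area = 261.34 mm². So its area = 261.34 mm². Layer 2 (z = 0.3): the cone (r1=10→r2=7) has section circumradius 9.850 here — a regular 32-gon (area = (32/2)·9.850²·sin(360°/32) = 302.85 mm²); the 11×26 cube at (4, 2) contributes its full rectangle (area 286.00 mm²); the cube at (15, 12.5) is absent (z outside [0.5, 15]); After the difference (first − rest): starting from the cone (302.85 mm²), the 11×26 cube at (4, 2) partially overlaps it — only the 26.05 mm² overlap (of its 286.00 mm²) is removed, clipping the outline — area = 276.80 mm². So its area = 276.80 mm². Layer 2 is larger (276.80 vs 261.34 mm²).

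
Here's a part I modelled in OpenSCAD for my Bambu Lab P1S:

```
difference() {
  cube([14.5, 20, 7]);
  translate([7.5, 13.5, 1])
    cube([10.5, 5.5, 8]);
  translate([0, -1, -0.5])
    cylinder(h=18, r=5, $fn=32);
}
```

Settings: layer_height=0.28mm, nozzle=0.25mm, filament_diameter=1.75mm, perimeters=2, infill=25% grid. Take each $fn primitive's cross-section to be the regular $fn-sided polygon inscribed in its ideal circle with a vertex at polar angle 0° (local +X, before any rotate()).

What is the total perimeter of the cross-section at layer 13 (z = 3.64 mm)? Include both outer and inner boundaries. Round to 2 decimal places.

At z = 3.64 mm: the 14.5×20 cube contributes its full rectangle (perimeter 69.00 mm); the 10.5×5.5 cube at (7.5, 13.5) contributes its full rectangle (perimeter 32.00 mm); the cylinder at (0, -1): section is a regular 32-gon, circumradius r=5 (perimeter = 2·32·5.000·sin(180°/32) = 31.37 mm); After the difference (first − rest): starting from the 14.5×20 cube, the 10.5×5.5 cube at (7.5, 13.5) partially overlaps it — only the 38.50 mm² overlap (of its 57.75 mm²) is removed, clipping the outline; the r=5 cylinder at (0, -1) partially overlaps it — only the 14.56 mm² overlap (of its 78.04 mm²) is removed, clipping the outline — boundary = 80.94 mm. Overall, the cross-section is a single solid region. Total boundary length (outer) = 80.94 mm.

80.94 mm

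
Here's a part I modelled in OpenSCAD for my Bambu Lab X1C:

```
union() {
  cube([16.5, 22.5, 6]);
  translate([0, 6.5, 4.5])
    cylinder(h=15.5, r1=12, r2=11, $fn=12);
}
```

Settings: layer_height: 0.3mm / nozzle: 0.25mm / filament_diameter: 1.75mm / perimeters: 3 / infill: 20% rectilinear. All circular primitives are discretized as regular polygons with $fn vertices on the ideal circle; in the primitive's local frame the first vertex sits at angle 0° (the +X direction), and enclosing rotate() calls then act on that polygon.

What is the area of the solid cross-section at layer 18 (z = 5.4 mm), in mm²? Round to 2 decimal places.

At z = 5.4 mm: the 16.5×22.5 cube contributes its full rectangle (area 371.25 mm²); the cone at (0, 6.5): at t=0.058 of its height the radius interpolates to r₁+(r₂−r₁)t = 11.942, giving a regular 12-gon of that circumradius (area = (12/2)·11.942²·sin(360°/12) = 427.83 mm²); Combining (union): the regions partially overlap — summed areas 799.08 mm² minus the doubly-counted overlap 178.82 mm² gives 620.26 mm² — area = 620.26 mm². Overall, the cross-section is a single solid region. Net area = 620.26 mm².

620.26 mm²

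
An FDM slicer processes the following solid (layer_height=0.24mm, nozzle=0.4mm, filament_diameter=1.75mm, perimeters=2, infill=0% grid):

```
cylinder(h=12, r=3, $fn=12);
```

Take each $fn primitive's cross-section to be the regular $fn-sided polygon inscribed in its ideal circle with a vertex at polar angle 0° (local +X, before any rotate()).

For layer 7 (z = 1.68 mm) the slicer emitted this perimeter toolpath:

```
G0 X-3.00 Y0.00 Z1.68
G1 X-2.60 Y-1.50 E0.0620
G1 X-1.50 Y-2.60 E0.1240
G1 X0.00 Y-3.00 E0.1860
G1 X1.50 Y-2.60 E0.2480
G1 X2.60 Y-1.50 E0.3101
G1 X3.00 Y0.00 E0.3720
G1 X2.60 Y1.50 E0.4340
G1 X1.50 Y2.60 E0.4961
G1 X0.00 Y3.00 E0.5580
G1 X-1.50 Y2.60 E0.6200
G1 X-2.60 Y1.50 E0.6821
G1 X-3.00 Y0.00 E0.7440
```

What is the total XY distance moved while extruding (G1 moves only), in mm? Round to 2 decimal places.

18.64 mm

Sum the Euclidean lengths of each G1 segment: total = 18.64 mm.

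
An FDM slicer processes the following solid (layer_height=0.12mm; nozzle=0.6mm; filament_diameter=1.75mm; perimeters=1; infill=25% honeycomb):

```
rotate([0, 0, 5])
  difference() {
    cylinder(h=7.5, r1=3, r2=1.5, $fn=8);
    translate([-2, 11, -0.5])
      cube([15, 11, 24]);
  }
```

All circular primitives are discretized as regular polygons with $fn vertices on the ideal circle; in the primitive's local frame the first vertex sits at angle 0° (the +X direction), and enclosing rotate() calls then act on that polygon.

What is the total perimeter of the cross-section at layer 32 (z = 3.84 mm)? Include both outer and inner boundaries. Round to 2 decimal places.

13.67 mm

At z = 3.84 mm: the cone: at t=0.512 of its height the radius interpolates to r₁+(r₂−r₁)t = 2.232, giving a regular 8-gon of that circumradius (perimeter = 2·8·2.232·sin(180°/8) = 13.67 mm); the cube at (-2, 11) (footprint 15×11) is included at this height (perimeter 52.00 mm); Taking the first minus the rest: starting from the cone, the 15×11 cube at (-2, 11) misses the remaining region (no effect) — boundary = 13.67 mm; (rotated 5° about Z; rotation is an isometry so areas/perimeters/island counts are preserved). Overall, the cross-section is a single solid region. Total boundary length (outer) = 13.67 mm.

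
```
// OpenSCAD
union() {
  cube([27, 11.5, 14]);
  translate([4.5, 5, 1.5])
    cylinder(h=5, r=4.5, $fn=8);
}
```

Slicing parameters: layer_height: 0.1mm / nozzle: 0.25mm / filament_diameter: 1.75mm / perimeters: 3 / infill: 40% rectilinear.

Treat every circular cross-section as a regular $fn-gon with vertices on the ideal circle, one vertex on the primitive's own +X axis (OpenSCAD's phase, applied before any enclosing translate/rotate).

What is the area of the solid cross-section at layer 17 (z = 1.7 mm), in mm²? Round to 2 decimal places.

At z = 1.7 mm: the 27×11.5 cube contributes its full rectangle (area 310.50 mm²); the r=4.5 cylinder at (4.5, 5) contributes a regular 8-gon of circumradius 4.5 (area = (8/2)·4.500²·sin(360°/8) = 57.28 mm²); Combining (union): the r=4.5 cylinder at (4.5, 5) lies entirely inside the 27×11.5 cube, so the union is just the 27×11.5 cube — area = 310.50 mm². Overall, the cross-section is a single solid region. Net area = 310.50 mm².

310.50 mm²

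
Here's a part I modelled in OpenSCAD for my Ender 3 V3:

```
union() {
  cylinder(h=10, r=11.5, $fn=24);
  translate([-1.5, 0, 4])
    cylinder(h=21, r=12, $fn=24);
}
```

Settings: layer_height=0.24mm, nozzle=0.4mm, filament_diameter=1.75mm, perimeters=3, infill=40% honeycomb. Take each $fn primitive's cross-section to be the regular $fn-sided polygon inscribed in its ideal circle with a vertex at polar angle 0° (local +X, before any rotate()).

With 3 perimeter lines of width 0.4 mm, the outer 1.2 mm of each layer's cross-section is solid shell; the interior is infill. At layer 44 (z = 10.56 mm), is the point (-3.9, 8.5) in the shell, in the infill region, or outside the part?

At z = 10.56 mm: the cylinder is absent (z outside [0, 10]); the cylinder at (-1.5, 0): section is a regular 24-gon, circumradius r=12; Combining (union): only the r=12 cylinder at (-1.5, 0) is present, so the union is just that shape — 1 connected region. Overall, the cross-section is a single solid region. The nearest boundary edge runs (-4.61, 11.59)→(-7.50, 10.39); distance from the point to it = 3.13 mm. The point is inside the cross-section and 3.13 mm from the nearest boundary — more than the 1.2 mm shell width (3 × 0.4), so it's in the infill interior.

infill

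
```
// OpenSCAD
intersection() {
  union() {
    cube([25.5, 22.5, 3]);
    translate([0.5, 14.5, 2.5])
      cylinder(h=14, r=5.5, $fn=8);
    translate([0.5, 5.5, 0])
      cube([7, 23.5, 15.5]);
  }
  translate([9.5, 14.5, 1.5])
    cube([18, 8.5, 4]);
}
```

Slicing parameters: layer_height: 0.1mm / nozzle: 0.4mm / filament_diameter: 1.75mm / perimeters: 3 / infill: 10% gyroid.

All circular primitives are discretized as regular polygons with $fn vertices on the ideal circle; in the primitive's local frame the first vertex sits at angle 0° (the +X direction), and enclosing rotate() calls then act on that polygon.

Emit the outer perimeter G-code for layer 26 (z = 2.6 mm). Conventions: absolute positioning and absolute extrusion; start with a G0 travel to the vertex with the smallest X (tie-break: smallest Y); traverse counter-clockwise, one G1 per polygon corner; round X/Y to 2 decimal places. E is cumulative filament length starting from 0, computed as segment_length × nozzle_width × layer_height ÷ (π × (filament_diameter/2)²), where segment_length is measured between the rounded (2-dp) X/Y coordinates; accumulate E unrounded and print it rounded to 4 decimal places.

At z = 2.6 mm: the cube (footprint 25.5×22.5) is included at this height; the r=5.5 cylinder at (0.5, 14.5) contributes a regular 8-gon of circumradius 5.5; the cube at (0.5, 5.5) is present — its section is the full 7×23.5 rectangle; Taking the union: the regions partially overlap (shared area 167.18 mm²), so overlapping operands fuse into one piece — 1 connected region; the 18×8.5 cube at (9.5, 14.5) contributes its full rectangle; After intersecting: the 18×8.5 cube at (9.5, 14.5) partially overlaps that combined region; clipping to the common part keeps 128.00 mm² — 1 connected region. The outline is a single polygon with 4 vertices. Extrusion per mm of travel: 0.4 × 0.1 / (π × 0.875²) = 0.016630. Accumulating E over each segment gives final E = 0.7982.

G0 X9.50 Y14.50 Z2.60
G1 X25.50 Y14.50 E0.2661
G1 X25.50 Y22.50 E0.3991
G1 X9.50 Y22.50 E0.6652
G1 X9.50 Y14.50 E0.7982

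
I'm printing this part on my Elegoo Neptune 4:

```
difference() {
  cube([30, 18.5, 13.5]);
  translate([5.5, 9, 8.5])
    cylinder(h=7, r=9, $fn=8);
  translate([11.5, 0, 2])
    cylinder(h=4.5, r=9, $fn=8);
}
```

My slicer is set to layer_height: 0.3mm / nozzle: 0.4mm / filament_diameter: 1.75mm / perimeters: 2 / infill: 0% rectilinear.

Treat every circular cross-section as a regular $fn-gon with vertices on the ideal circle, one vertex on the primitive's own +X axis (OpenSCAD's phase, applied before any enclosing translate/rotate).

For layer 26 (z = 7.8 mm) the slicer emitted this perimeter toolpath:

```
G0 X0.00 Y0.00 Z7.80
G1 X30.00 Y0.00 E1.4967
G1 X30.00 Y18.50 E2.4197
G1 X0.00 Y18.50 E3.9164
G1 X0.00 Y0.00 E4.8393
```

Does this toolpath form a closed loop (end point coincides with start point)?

Start point (G0): (0.00, 0.00). End point (last G1): the path returns to the start — closed.

yes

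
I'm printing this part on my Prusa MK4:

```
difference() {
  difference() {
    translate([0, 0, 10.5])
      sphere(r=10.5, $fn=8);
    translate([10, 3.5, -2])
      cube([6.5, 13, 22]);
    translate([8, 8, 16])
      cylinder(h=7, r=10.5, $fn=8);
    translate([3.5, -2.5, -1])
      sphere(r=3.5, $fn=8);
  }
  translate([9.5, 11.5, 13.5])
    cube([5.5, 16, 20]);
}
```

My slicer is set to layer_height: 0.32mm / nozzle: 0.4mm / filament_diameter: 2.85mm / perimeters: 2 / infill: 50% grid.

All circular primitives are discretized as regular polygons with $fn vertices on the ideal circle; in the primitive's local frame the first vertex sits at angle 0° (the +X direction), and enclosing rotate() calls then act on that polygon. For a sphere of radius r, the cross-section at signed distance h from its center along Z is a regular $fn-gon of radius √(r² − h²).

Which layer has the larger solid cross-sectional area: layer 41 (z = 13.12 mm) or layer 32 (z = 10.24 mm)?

Layer 41 (z = 13.12): the sphere: section is a regular 8-gon, circumradius = √(r²−h²) = √(10.5²−2.62²) = 10.168 (area = (8/2)·10.168²·sin(360°/8) = 292.42 mm²); the cube at (10, 3.5) is present — its section is the full 6.5×13 rectangle (area 84.50 mm²); the cylinder at (8, 8) does not reach this height (z outside [16, 23]); the sphere at (3.5, -2.5) is absent (|z−center|=14.120 > r=3.5); Taking the first minus the rest: starting from the r=10.5 sphere (292.42 mm²), the 6.5×13 cube at (10, 3.5) misses the remaining region (no effect) — area = 292.42 mm²; the cube at (9.5, 11.5) is not intersected at this z (z outside [13.5, 33.5]); Taking the first minus the rest: none of the subtracted shapes is present at this height, so the result so far is unchanged — area = 292.42 mm². So its area = 292.42 mm². Layer 32 (z = 10.24): the sphere: section is a regular 8-gon, circumradius = √(r²−h²) = √(10.5²−0.26²) = 10.497 (area = (8/2)·10.497²·sin(360°/8) = 311.64 mm²); the 6.5×13 cube at (10, 3.5) contributes its full rectangle (area 84.50 mm²); the cylinder at (8, 8) is absent (z outside [16, 23]); the sphere at (3.5, -2.5) is not intersected at this z (|z−center|=11.240 > r=3.5); Taking the first minus the rest: starting from the r=10.5 sphere (311.64 mm²), the 6.5×13 cube at (10, 3.5) misses the remaining region (no effect) — area = 311.64 mm²; the cube at (9.5, 11.5) does not reach this height (z outside [13.5, 33.5]); After the difference (first − rest): none of the subtracted shapes is present at this height, so the result so far is unchanged — area = 311.64 mm². So its area = 311.64 mm². Layer 32 is larger (311.64 vs 292.42 mm²).

layer 32 (z = 10.24 mm)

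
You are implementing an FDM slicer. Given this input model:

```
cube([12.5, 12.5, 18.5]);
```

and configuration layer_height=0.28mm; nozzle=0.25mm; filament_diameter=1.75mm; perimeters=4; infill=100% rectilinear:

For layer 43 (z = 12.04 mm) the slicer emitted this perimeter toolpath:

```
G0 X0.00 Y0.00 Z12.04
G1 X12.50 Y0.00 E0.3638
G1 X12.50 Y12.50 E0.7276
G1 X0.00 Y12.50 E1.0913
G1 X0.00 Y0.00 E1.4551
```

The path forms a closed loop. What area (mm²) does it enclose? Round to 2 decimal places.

156.25 mm²

Apply the shoelace formula to the sequence of (X, Y) vertices; enclosed area = 156.25 mm².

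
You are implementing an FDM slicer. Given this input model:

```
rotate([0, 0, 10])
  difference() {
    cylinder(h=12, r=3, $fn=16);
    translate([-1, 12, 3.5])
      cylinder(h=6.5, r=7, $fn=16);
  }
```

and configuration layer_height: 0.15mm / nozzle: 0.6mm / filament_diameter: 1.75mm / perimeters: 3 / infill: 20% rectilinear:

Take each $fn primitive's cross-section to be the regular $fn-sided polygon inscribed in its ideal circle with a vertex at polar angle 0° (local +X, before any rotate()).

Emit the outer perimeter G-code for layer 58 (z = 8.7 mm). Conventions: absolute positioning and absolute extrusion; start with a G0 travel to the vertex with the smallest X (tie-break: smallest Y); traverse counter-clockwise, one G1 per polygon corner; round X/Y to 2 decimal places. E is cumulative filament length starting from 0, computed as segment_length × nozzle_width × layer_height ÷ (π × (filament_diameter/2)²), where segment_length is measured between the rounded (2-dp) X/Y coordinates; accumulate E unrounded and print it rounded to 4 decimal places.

At z = 8.7 mm: the cylinder: section is a regular 16-gon, circumradius r=3; the r=7 cylinder at (-1, 12) gives a regular 16-gon of circumradius 7 (constant along its height); Subtracting the remaining from the first: starting from the r=3 cylinder, the r=7 cylinder at (-1, 12) misses the remaining region (no effect) — 1 connected region; (rotated 10° about Z; rotation is an isometry so areas/perimeters/island counts are preserved). The outline is a single polygon with 16 vertices. Extrusion per mm of travel: 0.6 × 0.15 / (π × 0.875²) = 0.037418. Accumulating E over each segment gives final E = 0.7006.

G0 X-2.95 Y-0.52 Z8.70
G1 X-2.53 Y-1.61 E0.0437
G1 X-1.72 Y-2.46 E0.0876
G1 X-0.65 Y-2.93 E0.1314
G1 X0.52 Y-2.95 E0.1752
G1 X1.61 Y-2.53 E0.2189
G1 X2.46 Y-1.72 E0.2628
G1 X2.93 Y-0.65 E0.3065
G1 X2.95 Y0.52 E0.3503
G1 X2.53 Y1.61 E0.3940
G1 X1.72 Y2.46 E0.4380
G1 X0.65 Y2.93 E0.4817
G1 X-0.52 Y2.95 E0.5255
G1 X-1.61 Y2.53 E0.5692
G1 X-2.46 Y1.72 E0.6131
G1 X-2.93 Y0.65 E0.6568
G1 X-2.95 Y-0.52 E0.7006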